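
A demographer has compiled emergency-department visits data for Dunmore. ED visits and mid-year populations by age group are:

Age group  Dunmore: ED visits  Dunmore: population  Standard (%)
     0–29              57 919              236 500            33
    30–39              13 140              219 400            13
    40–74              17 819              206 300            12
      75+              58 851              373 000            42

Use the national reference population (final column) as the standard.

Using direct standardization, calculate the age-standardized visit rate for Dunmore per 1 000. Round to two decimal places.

Age-specific rates per 1 000 for Dunmore: 244.901, 59.891, 86.374, 157.777.
Standard weights: 0.33, 0.13, 0.12, 0.42.
Standardized rate: 0.3300×244.901 + 0.1300×59.891 + 0.1200×86.374 + 0.4200×157.777 = 165.2344 per 1 000.

165.23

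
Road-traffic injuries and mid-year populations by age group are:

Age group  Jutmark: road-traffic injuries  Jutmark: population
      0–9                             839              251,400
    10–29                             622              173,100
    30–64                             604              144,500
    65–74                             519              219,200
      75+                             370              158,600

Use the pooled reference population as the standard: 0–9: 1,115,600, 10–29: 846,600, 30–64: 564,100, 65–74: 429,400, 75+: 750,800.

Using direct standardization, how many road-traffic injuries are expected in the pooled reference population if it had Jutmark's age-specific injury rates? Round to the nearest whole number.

Age-specific rates per 100,000 for Jutmark: 333.73, 359.33, 417.99, 236.77, 233.29.
Expected road-traffic injuries = Σ (standard pop × age-specific rate ÷ 100,000)
= 1,115,600×333.73/100,000 + 846,600×359.33/100,000 + 564,100×417.99/100,000 + 429,400×236.77/100,000 + 750,800×233.29/100,000
= 3723.10 + 3042.09 + 2357.90 + 1016.69 + 1751.55 = 11891.33.

11891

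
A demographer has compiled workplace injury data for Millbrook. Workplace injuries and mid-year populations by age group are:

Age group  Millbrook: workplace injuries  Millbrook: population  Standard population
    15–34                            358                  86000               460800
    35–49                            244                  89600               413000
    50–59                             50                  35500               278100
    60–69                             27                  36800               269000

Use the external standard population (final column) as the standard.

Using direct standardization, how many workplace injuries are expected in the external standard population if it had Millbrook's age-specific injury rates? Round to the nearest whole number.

3632

Age-specific rates per 10000 for Millbrook: 41.63, 27.23, 14.08, 7.34.
Expected workplace injuries = Σ (standard pop × age-specific rate ÷ 10000)
= 460800×41.63/10000 + 413000×27.23/10000 + 278100×14.08/10000 + 269000×7.34/10000
= 1918.21 + 1124.69 + 391.69 + 197.36 = 3631.96.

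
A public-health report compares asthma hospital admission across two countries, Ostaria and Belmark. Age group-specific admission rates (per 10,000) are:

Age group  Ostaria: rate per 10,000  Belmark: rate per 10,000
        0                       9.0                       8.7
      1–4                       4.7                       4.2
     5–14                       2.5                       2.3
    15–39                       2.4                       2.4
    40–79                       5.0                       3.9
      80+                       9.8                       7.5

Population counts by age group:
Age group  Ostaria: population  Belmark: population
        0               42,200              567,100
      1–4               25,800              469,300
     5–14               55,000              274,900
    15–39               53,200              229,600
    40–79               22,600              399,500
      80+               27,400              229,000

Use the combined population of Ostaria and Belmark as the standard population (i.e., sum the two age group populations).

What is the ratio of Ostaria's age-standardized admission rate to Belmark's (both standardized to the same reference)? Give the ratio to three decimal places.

Combined standard total = 2,395,600; weights = 0.2543, 0.2067, 0.1377, 0.1180, 0.1762, 0.1070.
Ostaria: 0.2543×9.0 + 0.2067×4.7 + 0.1377×2.5 + 0.1180×2.4 + 0.1762×5.0 + 0.1070×9.8 = 5.8179 per 10,000.
Belmark: 0.2543×8.7 + 0.2067×4.2 + 0.1377×2.3 + 0.1180×2.4 + 0.1762×3.9 + 0.1070×7.5 = 5.1707 per 10,000.
Ratio = 5.8179 ÷ 5.1707 = 1.12516.

1.125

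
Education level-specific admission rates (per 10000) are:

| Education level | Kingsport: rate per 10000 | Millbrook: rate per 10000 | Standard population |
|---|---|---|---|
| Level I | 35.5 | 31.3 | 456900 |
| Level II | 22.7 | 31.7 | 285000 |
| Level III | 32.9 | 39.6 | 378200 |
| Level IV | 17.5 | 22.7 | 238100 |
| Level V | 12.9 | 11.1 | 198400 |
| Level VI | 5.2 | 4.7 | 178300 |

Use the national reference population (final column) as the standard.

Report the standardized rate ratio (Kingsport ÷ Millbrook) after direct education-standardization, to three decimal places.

Standard total = 1734900; weights = 0.2634, 0.1643, 0.2180, 0.1372, 0.1144, 0.1028.
Kingsport: 0.2634×35.5 + 0.1643×22.7 + 0.2180×32.9 + 0.1372×17.5 + 0.1144×12.9 + 0.1028×5.2 = 24.6617 per 10000.
Millbrook: 0.2634×31.3 + 0.1643×31.7 + 0.2180×39.6 + 0.1372×22.7 + 0.1144×11.1 + 0.1028×4.7 = 26.9510 per 10000.
Ratio = 24.6617 ÷ 26.9510 = 0.91505.

0.915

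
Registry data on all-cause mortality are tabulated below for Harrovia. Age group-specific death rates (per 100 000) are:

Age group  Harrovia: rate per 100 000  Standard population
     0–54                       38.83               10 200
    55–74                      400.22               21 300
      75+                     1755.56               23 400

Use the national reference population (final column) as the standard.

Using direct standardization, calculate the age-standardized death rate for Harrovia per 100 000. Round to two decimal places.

910.76

Standard total = 54 900; weights = 0.1858, 0.3880, 0.4262.
Standardized rate: 0.1858×38.83 + 0.3880×400.22 + 0.4262×1755.56 = 910.7624 per 100 000.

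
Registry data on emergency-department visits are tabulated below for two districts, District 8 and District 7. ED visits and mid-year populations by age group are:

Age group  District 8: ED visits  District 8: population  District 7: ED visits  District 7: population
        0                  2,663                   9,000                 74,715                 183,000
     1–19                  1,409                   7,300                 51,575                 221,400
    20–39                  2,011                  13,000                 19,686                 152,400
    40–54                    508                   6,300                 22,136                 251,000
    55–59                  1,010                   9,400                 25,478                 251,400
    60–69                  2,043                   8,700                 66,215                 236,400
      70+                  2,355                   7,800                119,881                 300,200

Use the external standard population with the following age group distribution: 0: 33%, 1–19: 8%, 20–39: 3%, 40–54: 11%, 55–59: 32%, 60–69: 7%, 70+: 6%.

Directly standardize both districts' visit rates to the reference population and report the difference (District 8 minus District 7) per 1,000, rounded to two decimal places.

-47.41

Age-specific rates per 1,000 for District 8: 295.889, 193.014, 154.692, 80.635, 107.447, 234.828, 301.923.
For District 7: 408.279, 232.949, 129.173, 88.191, 101.344, 280.097, 399.337.
Standard weights: 0.33, 0.08, 0.03, 0.11, 0.32, 0.07, 0.06.
District 8: 0.3300×295.889 + 0.0800×193.014 + 0.0300×154.692 + 0.1100×80.635 + 0.3200×107.447 + 0.0700×234.828 + 0.0600×301.923 = 195.5313 per 1,000.
District 7: 0.3300×408.279 + 0.0800×232.949 + 0.0300×129.173 + 0.1100×88.191 + 0.3200×101.344 + 0.0700×280.097 + 0.0600×399.337 = 242.9414 per 1,000.
Difference = 195.5313 − 242.9414 = -47.4101.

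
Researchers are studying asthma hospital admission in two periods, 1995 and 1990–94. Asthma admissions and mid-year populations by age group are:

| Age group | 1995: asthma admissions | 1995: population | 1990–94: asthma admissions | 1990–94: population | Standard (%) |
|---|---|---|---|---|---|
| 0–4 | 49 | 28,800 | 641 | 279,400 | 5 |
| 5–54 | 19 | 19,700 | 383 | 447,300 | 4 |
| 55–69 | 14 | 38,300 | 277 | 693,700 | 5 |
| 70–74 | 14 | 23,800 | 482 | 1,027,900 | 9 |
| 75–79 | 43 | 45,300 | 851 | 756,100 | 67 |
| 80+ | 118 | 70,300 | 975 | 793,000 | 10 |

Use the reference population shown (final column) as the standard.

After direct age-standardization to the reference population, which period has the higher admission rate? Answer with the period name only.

1990–94

Age-specific rates per 10,000 for 1995: 17.01, 9.64, 3.66, 5.88, 9.49, 16.79.
For 1990–94: 22.94, 8.56, 3.99, 4.69, 11.26, 12.30.
Standard weights: 0.05, 0.04, 0.05, 0.09, 0.67, 0.10.
1995: 0.0500×17.01 + 0.0400×9.64 + 0.0500×3.66 + 0.0900×5.88 + 0.6700×9.49 + 0.1000×16.79 = 9.9870 per 10,000.
1990–94: 0.0500×22.94 + 0.0400×8.56 + 0.0500×3.99 + 0.0900×4.69 + 0.6700×11.26 + 0.1000×12.30 = 10.8817 per 10,000.
The crude rates (11.36 vs 9.03) would put 1995 higher, but that reflects its age composition; once standardized to a common age structure, 1990–94 has the higher underlying rate.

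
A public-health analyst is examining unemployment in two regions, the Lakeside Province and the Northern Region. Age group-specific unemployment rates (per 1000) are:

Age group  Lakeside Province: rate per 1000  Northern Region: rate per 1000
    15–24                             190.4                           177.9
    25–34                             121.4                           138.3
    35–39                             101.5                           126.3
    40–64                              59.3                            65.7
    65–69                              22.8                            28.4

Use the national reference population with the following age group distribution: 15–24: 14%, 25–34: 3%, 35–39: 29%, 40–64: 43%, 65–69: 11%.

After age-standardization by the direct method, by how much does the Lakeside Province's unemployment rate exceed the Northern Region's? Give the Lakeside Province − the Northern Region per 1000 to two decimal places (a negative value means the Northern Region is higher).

Standard weights: 0.14, 0.03, 0.29, 0.43, 0.11.
The Lakeside Province: 0.1400×190.4 + 0.0300×121.4 + 0.2900×101.5 + 0.4300×59.3 + 0.1100×22.8 = 87.7400 per 1000.
The Northern Region: 0.1400×177.9 + 0.0300×138.3 + 0.2900×126.3 + 0.4300×65.7 + 0.1100×28.4 = 97.0570 per 1000.
Difference = 87.7400 − 97.0570 = -9.3170.

-9.32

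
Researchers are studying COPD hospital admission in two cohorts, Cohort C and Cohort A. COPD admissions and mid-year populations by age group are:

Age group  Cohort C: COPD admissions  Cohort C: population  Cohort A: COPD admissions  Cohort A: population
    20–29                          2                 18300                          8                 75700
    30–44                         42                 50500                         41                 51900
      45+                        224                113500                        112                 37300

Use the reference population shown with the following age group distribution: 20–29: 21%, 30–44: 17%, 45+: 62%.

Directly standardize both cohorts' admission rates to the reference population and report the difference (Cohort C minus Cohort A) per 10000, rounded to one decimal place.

-6.3

Age-specific rates per 10000 for Cohort C: 1.09, 8.32, 19.74.
For Cohort A: 1.06, 7.90, 30.03.
Standard weights: 0.21, 0.17, 0.62.
Cohort C: 0.2100×1.09 + 0.1700×8.32 + 0.6200×19.74 = 13.8795 per 10000.
Cohort A: 0.2100×1.06 + 0.1700×7.90 + 0.6200×30.03 = 20.1815 per 10000.
Difference = 13.8795 − 20.1815 = -6.3020.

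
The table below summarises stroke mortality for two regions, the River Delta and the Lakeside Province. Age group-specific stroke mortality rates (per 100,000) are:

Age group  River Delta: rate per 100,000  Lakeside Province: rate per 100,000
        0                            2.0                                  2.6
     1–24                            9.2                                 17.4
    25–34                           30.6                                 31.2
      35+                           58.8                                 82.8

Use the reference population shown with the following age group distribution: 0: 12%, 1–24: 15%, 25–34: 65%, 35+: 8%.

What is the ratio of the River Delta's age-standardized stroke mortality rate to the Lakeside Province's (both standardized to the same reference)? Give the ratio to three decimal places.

Standard weights: 0.12, 0.15, 0.65, 0.08.
The River Delta: 0.1200×2.0 + 0.1500×9.2 + 0.6500×30.6 + 0.0800×58.8 = 26.2140 per 100,000.
The Lakeside Province: 0.1200×2.6 + 0.1500×17.4 + 0.6500×31.2 + 0.0800×82.8 = 29.8260 per 100,000.
Ratio = 26.2140 ÷ 29.8260 = 0.87890.

0.879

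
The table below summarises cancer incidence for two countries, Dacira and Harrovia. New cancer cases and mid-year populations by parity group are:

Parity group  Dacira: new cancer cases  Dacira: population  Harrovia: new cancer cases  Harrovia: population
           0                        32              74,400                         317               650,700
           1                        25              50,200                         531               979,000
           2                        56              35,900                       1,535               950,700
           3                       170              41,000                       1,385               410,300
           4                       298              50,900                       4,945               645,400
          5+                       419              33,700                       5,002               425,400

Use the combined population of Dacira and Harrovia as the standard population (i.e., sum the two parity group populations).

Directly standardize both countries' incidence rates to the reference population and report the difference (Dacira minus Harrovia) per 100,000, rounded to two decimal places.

-17.06

Parity-specific rates per 100,000 for Dacira: 43.01, 49.80, 155.99, 414.63, 585.46, 1243.32.
For Harrovia: 48.72, 54.24, 161.46, 337.56, 766.19, 1175.83.
Combined standard total = 4,347,600; weights = 0.1668, 0.2367, 0.2269, 0.1038, 0.1602, 0.1056.
Dacira: 0.1668×43.01 + 0.2367×49.80 + 0.2269×155.99 + 0.1038×414.63 + 0.1602×585.46 + 0.1056×1243.32 = 322.4611 per 100,000.
Harrovia: 0.1668×48.72 + 0.2367×54.24 + 0.2269×161.46 + 0.1038×337.56 + 0.1602×766.19 + 0.1056×1175.83 = 339.5226 per 100,000.
Difference = 322.4611 − 339.5226 = -17.0615.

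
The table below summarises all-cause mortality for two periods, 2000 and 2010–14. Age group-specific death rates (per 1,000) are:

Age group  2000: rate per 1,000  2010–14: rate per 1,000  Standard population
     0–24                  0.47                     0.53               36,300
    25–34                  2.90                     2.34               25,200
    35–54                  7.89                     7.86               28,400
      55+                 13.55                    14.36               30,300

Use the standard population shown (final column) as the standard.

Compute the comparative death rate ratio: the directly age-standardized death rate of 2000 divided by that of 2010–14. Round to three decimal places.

Standard total = 120,200; weights = 0.3020, 0.2097, 0.2363, 0.2521.
2000: 0.3020×0.47 + 0.2097×2.90 + 0.2363×7.89 + 0.2521×13.55 = 6.0298 per 1,000.
2010–14: 0.3020×0.53 + 0.2097×2.34 + 0.2363×7.86 + 0.2521×14.36 = 6.1276 per 1,000.
Ratio = 6.0298 ÷ 6.1276 = 0.98404.

0.984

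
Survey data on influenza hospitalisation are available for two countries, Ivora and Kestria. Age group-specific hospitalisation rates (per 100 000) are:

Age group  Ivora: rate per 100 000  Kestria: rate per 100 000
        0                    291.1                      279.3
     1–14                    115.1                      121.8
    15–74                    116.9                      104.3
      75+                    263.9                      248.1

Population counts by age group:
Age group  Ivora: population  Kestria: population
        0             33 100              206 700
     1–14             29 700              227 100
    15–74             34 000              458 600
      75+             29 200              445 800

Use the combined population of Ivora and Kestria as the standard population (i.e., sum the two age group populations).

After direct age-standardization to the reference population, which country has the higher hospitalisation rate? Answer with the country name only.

Ivora

Combined standard total = 1 464 200; weights = 0.1638, 0.1754, 0.3364, 0.3244.
Ivora: 0.1638×291.1 + 0.1754×115.1 + 0.3364×116.9 + 0.3244×263.9 = 192.8021 per 100 000.
Kestria: 0.1638×279.3 + 0.1754×121.8 + 0.3364×104.3 + 0.3244×248.1 = 182.6800 per 100 000.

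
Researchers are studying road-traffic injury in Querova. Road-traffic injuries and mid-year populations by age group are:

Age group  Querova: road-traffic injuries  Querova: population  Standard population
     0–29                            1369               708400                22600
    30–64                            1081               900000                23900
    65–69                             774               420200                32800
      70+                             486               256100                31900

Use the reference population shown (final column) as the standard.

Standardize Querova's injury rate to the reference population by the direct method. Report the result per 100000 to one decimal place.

173.9

Age-specific rates per 100000 for Querova: 193.25, 120.11, 184.20, 189.77.
Standard total = 111200; weights = 0.2032, 0.2149, 0.2950, 0.2869.
Standardized rate: 0.2032×193.25 + 0.2149×120.11 + 0.2950×184.20 + 0.2869×189.77 = 173.8625 per 100000.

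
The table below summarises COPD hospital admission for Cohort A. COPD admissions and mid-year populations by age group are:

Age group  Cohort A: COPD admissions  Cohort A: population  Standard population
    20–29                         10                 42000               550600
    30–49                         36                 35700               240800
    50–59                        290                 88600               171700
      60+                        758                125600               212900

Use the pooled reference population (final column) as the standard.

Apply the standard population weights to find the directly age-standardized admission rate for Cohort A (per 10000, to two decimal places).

Age-specific rates per 10000 for Cohort A: 2.38, 10.08, 32.73, 60.35.
Standard total = 1176000; weights = 0.4682, 0.2048, 0.1460, 0.1810.
Standardized rate: 0.4682×2.38 + 0.2048×10.08 + 0.1460×32.73 + 0.1810×60.35 = 18.8841 per 10000.

18.88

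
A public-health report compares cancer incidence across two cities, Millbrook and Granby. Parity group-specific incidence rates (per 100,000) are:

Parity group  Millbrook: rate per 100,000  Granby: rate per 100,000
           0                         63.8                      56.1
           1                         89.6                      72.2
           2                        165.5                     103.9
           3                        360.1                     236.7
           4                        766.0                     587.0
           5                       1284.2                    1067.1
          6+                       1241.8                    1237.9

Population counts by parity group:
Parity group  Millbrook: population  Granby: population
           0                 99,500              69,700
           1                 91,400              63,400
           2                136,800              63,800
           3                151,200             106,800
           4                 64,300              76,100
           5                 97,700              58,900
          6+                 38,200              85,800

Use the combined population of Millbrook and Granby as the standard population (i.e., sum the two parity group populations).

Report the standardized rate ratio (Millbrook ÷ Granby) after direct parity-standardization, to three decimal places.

Combined standard total = 1,203,600; weights = 0.1406, 0.1286, 0.1667, 0.2144, 0.1167, 0.1301, 0.1030.
Millbrook: 0.1406×63.8 + 0.1286×89.6 + 0.1667×165.5 + 0.2144×360.1 + 0.1167×766.0 + 0.1301×1284.2 + 0.1030×1241.8 = 509.6423 per 100,000.
Granby: 0.1406×56.1 + 0.1286×72.2 + 0.1667×103.9 + 0.2144×236.7 + 0.1167×587.0 + 0.1301×1067.1 + 0.1030×1237.9 = 420.0747 per 100,000.
Ratio = 509.6423 ÷ 420.0747 = 1.21322.

1.213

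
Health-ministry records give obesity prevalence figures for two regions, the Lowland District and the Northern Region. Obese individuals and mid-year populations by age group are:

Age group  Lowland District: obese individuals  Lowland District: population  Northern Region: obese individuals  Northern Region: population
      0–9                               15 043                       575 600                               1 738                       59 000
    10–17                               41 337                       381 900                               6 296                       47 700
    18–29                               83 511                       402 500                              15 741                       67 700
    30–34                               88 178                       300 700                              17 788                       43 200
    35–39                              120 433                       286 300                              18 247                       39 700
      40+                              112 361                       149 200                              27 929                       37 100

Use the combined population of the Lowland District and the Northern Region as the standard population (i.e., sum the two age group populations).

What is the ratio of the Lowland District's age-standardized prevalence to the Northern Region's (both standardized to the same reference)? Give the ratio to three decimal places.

Age-specific rates per 1 000 for the Lowland District: 26.134, 108.240, 207.481, 293.242, 420.653, 753.090.
For the Northern Region: 29.458, 131.992, 232.511, 411.759, 459.622, 752.803.
Combined standard total = 2 390 600; weights = 0.2655, 0.1797, 0.1967, 0.1439, 0.1364, 0.0779.
The Lowland District: 0.2655×26.134 + 0.1797×108.240 + 0.1967×207.481 + 0.1439×293.242 + 0.1364×420.653 + 0.0779×753.090 = 225.4338 per 1 000.
The Northern Region: 0.2655×29.458 + 0.1797×131.992 + 0.1967×232.511 + 0.1439×411.759 + 0.1364×459.622 + 0.0779×752.803 = 257.8483 per 1 000.
Ratio = 225.4338 ÷ 257.8483 = 0.87429.

0.874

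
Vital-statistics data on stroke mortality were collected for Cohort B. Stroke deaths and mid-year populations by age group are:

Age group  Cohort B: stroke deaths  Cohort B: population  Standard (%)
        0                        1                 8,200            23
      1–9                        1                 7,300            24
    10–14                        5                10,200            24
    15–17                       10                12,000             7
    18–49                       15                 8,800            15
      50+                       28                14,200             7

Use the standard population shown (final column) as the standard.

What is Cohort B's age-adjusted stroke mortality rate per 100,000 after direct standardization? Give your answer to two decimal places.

Age-specific rates per 100,000 for Cohort B: 12.20, 13.70, 49.02, 83.33, 170.45, 197.18.
Standard weights: 0.23, 0.24, 0.24, 0.07, 0.15, 0.07.
Standardized rate: 0.2300×12.20 + 0.2400×13.70 + 0.2400×49.02 + 0.0700×83.33 + 0.1500×170.45 + 0.0700×197.18 = 63.0616 per 100,000.

63.06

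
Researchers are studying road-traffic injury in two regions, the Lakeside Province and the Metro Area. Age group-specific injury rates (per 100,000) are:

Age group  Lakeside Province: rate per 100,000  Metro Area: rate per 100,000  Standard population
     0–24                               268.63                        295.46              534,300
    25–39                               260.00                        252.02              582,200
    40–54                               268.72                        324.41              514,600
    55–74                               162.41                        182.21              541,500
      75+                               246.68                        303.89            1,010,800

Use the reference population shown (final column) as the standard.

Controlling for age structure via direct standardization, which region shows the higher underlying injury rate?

Standard total = 3,183,400; weights = 0.1678, 0.1829, 0.1617, 0.1701, 0.3175.
The Lakeside Province: 0.1678×268.63 + 0.1829×260.00 + 0.1617×268.72 + 0.1701×162.41 + 0.3175×246.68 = 242.0285 per 100,000.
The Metro Area: 0.1678×295.46 + 0.1829×252.02 + 0.1617×324.41 + 0.1701×182.21 + 0.3175×303.89 = 275.6080 per 100,000.

Metro Area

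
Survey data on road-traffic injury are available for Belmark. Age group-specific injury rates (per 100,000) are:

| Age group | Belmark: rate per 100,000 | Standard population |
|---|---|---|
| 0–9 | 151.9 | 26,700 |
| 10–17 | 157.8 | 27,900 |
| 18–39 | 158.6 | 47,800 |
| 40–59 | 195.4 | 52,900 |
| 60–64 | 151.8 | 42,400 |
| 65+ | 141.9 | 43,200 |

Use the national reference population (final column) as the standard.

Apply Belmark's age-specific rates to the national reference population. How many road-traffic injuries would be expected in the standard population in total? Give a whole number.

Expected road-traffic injuries = Σ (standard pop × age-specific rate ÷ 100,000)
= 26,700×151.9/100,000 + 27,900×157.8/100,000 + 47,800×158.6/100,000 + 52,900×195.4/100,000 + 42,400×151.8/100,000 + 43,200×141.9/100,000
= 40.56 + 44.03 + 75.81 + 103.37 + 64.36 + 61.30 = 389.42.

389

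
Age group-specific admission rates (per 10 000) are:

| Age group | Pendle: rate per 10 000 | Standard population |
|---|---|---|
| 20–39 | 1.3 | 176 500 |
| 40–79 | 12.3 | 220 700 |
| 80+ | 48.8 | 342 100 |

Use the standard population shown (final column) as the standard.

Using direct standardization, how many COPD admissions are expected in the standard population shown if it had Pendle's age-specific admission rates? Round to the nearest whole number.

Expected COPD admissions = Σ (standard pop × age-specific rate ÷ 10 000)
= 176 500×1.3/10 000 + 220 700×12.3/10 000 + 342 100×48.8/10 000
= 22.95 + 271.46 + 1669.45 = 1963.85.

1964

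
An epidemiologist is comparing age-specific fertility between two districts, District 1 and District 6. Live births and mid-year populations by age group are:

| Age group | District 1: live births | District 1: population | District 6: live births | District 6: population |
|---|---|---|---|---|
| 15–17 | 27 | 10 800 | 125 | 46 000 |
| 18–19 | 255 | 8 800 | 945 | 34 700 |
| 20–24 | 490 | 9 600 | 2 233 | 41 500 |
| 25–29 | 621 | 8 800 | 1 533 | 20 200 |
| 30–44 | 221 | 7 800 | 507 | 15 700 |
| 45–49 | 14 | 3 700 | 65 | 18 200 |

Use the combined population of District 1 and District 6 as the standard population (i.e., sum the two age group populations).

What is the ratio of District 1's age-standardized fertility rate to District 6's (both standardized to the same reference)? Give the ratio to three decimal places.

0.955

Age-specific rates per 1 000 for District 1: 2.500, 28.977, 51.042, 70.568, 28.333, 3.784.
For District 6: 2.717, 27.233, 53.807, 75.891, 32.293, 3.571.
Combined standard total = 225 800; weights = 0.2516, 0.1926, 0.2263, 0.1284, 0.1041, 0.0970.
District 1: 0.2516×2.500 + 0.1926×28.977 + 0.2263×51.042 + 0.1284×70.568 + 0.1041×28.333 + 0.0970×3.784 = 30.1413 per 1 000.
District 6: 0.2516×2.717 + 0.1926×27.233 + 0.2263×53.807 + 0.1284×75.891 + 0.1041×32.293 + 0.0970×3.571 = 31.5611 per 1 000.
Ratio = 30.1413 ÷ 31.5611 = 0.95502.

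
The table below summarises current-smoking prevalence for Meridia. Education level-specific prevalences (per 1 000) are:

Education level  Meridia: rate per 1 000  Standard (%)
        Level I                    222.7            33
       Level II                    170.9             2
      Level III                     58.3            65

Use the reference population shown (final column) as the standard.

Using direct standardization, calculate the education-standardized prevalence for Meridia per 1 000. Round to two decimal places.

114.80

Standard weights: 0.33, 0.02, 0.65.
Standardized rate: 0.3300×222.7 + 0.0200×170.9 + 0.6500×58.3 = 114.8040 per 1 000.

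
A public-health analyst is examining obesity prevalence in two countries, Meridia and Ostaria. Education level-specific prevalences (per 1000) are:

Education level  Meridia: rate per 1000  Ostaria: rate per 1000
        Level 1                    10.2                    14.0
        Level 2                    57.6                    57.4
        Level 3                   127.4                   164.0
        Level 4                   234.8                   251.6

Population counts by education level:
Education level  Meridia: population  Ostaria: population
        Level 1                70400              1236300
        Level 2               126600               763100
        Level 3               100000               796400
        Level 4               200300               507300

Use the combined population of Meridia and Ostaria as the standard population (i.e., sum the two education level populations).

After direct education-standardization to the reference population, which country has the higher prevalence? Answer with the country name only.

Combined standard total = 3800400; weights = 0.3438, 0.2341, 0.2359, 0.1862.
Meridia: 0.3438×10.2 + 0.2341×57.6 + 0.2359×127.4 + 0.1862×234.8 = 90.7591 per 1000.
Ostaria: 0.3438×14.0 + 0.2341×57.4 + 0.2359×164.0 + 0.1862×251.6 = 103.7797 per 1000.
The crude rates (136.30 vs 96.68) would put Meridia higher, but that reflects its education composition; once standardized to a common education structure, Ostaria has the higher underlying rate.

Ostaria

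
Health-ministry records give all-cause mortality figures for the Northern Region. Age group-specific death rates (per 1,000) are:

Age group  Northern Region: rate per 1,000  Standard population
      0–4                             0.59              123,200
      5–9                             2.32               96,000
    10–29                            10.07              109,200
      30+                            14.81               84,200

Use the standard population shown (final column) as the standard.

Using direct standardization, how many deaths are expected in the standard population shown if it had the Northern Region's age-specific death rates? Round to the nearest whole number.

Expected deaths = Σ (standard pop × age-specific rate ÷ 1,000)
= 123,200×0.59/1,000 + 96,000×2.32/1,000 + 109,200×10.07/1,000 + 84,200×14.81/1,000
= 72.69 + 222.72 + 1099.64 + 1247.00 = 2642.05.

2642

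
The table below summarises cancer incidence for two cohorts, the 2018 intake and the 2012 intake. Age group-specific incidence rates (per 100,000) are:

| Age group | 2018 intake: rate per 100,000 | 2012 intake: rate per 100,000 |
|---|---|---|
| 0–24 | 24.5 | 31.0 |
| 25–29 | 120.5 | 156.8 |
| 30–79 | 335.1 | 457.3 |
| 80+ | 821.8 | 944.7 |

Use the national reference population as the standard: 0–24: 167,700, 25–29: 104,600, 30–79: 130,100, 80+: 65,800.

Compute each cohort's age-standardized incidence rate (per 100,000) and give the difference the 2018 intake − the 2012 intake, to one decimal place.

-61.7

Standard total = 468,200; weights = 0.3582, 0.2234, 0.2779, 0.1405.
The 2018 intake: 0.3582×24.5 + 0.2234×120.5 + 0.2779×335.1 + 0.1405×821.8 = 244.3056 per 100,000.
The 2012 intake: 0.3582×31.0 + 0.2234×156.8 + 0.2779×457.3 + 0.1405×944.7 = 305.9717 per 100,000.
Difference = 244.3056 − 305.9717 = -61.6661.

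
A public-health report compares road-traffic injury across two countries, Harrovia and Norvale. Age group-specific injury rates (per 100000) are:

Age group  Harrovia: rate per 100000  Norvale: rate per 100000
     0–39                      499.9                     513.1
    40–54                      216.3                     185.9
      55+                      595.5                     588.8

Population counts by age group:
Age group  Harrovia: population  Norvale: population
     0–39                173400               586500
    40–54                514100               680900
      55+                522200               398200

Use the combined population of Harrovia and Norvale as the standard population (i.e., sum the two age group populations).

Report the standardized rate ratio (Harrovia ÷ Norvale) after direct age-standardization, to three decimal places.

1.028

Combined standard total = 2875300; weights = 0.2643, 0.4156, 0.3201.
Harrovia: 0.2643×499.9 + 0.4156×216.3 + 0.3201×595.5 = 412.6355 per 100000.
Norvale: 0.2643×513.1 + 0.4156×185.9 + 0.3201×588.8 = 401.3448 per 100000.
Ratio = 412.6355 ÷ 401.3448 = 1.02813.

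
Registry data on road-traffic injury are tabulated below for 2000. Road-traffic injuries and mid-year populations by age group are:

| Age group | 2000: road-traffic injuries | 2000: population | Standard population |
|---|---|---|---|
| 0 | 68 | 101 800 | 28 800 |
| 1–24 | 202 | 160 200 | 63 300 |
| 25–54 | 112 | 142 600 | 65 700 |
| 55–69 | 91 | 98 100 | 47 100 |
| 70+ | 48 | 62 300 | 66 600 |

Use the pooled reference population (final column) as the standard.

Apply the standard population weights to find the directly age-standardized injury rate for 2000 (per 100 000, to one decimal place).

Age-specific rates per 100 000 for 2000: 66.80, 126.09, 78.54, 92.76, 77.05.
Standard total = 271 500; weights = 0.1061, 0.2331, 0.2420, 0.1735, 0.2453.
Standardized rate: 0.1061×66.80 + 0.2331×126.09 + 0.2420×78.54 + 0.1735×92.76 + 0.2453×77.05 = 90.4825 per 100 000.

90.5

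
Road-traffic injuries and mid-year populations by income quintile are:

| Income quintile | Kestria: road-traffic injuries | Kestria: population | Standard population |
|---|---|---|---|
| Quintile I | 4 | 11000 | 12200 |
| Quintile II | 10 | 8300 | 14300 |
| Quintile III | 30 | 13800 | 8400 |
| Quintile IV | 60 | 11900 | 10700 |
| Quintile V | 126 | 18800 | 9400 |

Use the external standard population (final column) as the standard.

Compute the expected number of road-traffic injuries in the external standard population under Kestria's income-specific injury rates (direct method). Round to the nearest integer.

Income-specific rates per 100000 for Kestria: 36.36, 120.48, 217.39, 504.20, 670.21.
Expected road-traffic injuries = Σ (standard pop × income-specific rate ÷ 100000)
= 12200×36.36/100000 + 14300×120.48/100000 + 8400×217.39/100000 + 10700×504.20/100000 + 9400×670.21/100000
= 4.44 + 17.23 + 18.26 + 53.95 + 63.00 = 156.88.

157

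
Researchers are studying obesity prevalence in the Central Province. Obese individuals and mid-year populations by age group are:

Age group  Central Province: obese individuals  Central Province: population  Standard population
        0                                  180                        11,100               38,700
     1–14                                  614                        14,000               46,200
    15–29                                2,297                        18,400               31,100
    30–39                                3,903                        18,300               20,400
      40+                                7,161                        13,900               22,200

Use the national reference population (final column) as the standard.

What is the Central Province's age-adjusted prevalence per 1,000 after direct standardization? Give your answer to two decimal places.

140.76

Age-specific rates per 1,000 for the Central Province: 16.216, 43.857, 124.837, 213.279, 515.180.
Standard total = 158,600; weights = 0.2440, 0.2913, 0.1961, 0.1286, 0.1400.
Standardized rate: 0.2440×16.216 + 0.2913×43.857 + 0.1961×124.837 + 0.1286×213.279 + 0.1400×515.180 = 140.7571 per 1,000.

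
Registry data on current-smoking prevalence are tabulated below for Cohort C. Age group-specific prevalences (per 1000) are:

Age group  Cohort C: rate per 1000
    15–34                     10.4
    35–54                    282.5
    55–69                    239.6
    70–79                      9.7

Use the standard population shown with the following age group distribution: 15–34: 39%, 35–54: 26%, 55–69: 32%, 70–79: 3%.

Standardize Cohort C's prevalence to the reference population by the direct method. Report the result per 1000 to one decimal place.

154.5

Standard weights: 0.39, 0.26, 0.32, 0.03.
Standardized rate: 0.3900×10.4 + 0.2600×282.5 + 0.3200×239.6 + 0.0300×9.7 = 154.4690 per 1000.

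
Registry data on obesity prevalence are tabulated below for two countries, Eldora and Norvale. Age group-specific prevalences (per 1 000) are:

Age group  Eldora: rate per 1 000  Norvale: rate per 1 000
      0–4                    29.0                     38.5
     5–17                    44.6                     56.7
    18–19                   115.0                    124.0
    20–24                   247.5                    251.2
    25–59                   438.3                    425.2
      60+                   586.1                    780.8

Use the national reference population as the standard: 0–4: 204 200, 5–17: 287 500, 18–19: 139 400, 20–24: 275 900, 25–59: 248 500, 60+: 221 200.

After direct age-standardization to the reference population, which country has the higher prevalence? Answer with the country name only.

Norvale

Standard total = 1 376 700; weights = 0.1483, 0.2088, 0.1013, 0.2004, 0.1805, 0.1607.
Eldora: 0.1483×29.0 + 0.2088×44.6 + 0.1013×115.0 + 0.2004×247.5 + 0.1805×438.3 + 0.1607×586.1 = 248.1466 per 1 000.
Norvale: 0.1483×38.5 + 0.2088×56.7 + 0.1013×124.0 + 0.2004×251.2 + 0.1805×425.2 + 0.1607×780.8 = 282.6540 per 1 000.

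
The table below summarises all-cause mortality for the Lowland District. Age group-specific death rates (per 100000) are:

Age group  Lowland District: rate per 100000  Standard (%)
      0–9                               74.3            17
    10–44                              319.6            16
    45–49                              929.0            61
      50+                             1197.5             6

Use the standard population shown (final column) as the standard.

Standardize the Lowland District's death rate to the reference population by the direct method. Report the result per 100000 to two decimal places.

Standard weights: 0.17, 0.16, 0.61, 0.06.
Standardized rate: 0.1700×74.3 + 0.1600×319.6 + 0.6100×929.0 + 0.0600×1197.5 = 702.3070 per 100000.

702.31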